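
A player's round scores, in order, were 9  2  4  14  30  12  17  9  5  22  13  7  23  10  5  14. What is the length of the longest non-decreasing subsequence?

6

Track the smallest tail for each achievable length (allowing ties):
9 → extends → [9]
2 → replaces 9 → [2]
4 → extends → [2, 4]
14 → extends → [2, 4, 14]
30 → extends → [2, 4, 14, 30]
12 → replaces 14 → [2, 4, 12, 30]
17 → replaces 30 → [2, 4, 12, 17]
9 → replaces 12 → [2, 4, 9, 17]
5 → replaces 9 → [2, 4, 5, 17]
22 → extends → [2, 4, 5, 17, 22]
13 → replaces 17 → [2, 4, 5, 13, 22]
7 → replaces 13 → [2, 4, 5, 7, 22]
23 → extends → [2, 4, 5, 7, 22, 23]
10 → replaces 22 → [2, 4, 5, 7, 10, 23]
5 → replaces 7 → [2, 4, 5, 5, 10, 23]
14 → replaces 23 → [2, 4, 5, 5, 10, 14]
Six tails, so the longest non-decreasing subsequence has length 6 (e.g. 2, 4, 14, 17, 22, 23).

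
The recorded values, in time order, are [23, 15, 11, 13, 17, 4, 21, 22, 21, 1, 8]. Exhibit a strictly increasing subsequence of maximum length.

11, 13, 17, 21, 22

Patience tails give the LIS length; then backtrack through the dp parents:
23 → extends → [23]
15 → replaces 23 → [15]
11 → replaces 15 → [11]
13 → extends → [11, 13]
17 → extends → [11, 13, 17]
4 → replaces 11 → [4, 13, 17]
21 → extends → [4, 13, 17, 21]
22 → extends → [4, 13, 17, 21, 22]
21 → already a tail → [4, 13, 17, 21, 22]
1 → replaces 4 → [1, 13, 17, 21, 22]
8 → replaces 13 → [1, 8, 17, 21, 22]
Length 5; one witness is 11, 13, 17, 21, 22.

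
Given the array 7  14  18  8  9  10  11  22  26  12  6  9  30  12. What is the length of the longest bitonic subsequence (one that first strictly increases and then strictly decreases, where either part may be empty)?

inc[i] = longest strictly increasing subsequence ending at i; dec[i] = longest strictly decreasing subsequence starting at i:
i:      1  2  3  4  5  6  7  8  9 10 11 12 13 14
a[i]:   7 14 18  8  9 10 11 22 26 12  6  9 30 12
inc:    1  2  3  2  3  4  5  6  7  6  1  3  8  6
dec:    2  3  3  2  2  2  2  3  3  2  1  1  2  1
Best peak at i=9 (value 26): inc=7, dec=3, length 7+3−1 = 9.

9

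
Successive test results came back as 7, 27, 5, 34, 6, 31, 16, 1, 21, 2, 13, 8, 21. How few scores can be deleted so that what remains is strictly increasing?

9

Fewest deletions = n − (longest strictly increasing subsequence).
Patience tails:
7 → extends → [7]
27 → extends → [7, 27]
5 → replaces 7 → [5, 27]
34 → extends → [5, 27, 34]
6 → replaces 27 → [5, 6, 34]
31 → replaces 34 → [5, 6, 31]
16 → replaces 31 → [5, 6, 16]
1 → replaces 5 → [1, 6, 16]
21 → extends → [1, 6, 16, 21]
2 → replaces 6 → [1, 2, 16, 21]
13 → replaces 16 → [1, 2, 13, 21]
8 → replaces 13 → [1, 2, 8, 21]
21 → already a tail → [1, 2, 8, 21]
Longest strictly increasing subsequence has length 4, so deletions = 13 − 4 = 9.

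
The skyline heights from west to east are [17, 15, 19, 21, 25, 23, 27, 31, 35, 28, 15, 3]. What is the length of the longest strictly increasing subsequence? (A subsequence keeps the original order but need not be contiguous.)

Track the smallest tail for each achievable length (strict):
17 → extends → [17]
15 → replaces 17 → [15]
19 → extends → [15, 19]
21 → extends → [15, 19, 21]
25 → extends → [15, 19, 21, 25]
23 → replaces 25 → [15, 19, 21, 23]
27 → extends → [15, 19, 21, 23, 27]
31 → extends → [15, 19, 21, 23, 27, 31]
35 → extends → [15, 19, 21, 23, 27, 31, 35]
28 → replaces 31 → [15, 19, 21, 23, 27, 28, 35]
15 → already a tail → [15, 19, 21, 23, 27, 28, 35]
3 → replaces 15 → [3, 19, 21, 23, 27, 28, 35]
Seven tails, so the longest strictly increasing subsequence has length 7 (e.g. 17, 19, 21, 25, 27, 31, 35).

7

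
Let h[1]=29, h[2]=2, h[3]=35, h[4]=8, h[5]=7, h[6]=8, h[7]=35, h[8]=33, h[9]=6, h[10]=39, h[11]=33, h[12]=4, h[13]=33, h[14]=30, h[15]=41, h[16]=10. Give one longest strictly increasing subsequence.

Patience tails give the LIS length; then backtrack through the dp parents:
29 → extends → [29]
2 → replaces 29 → [2]
35 → extends → [2, 35]
8 → replaces 35 → [2, 8]
7 → replaces 8 → [2, 7]
8 → extends → [2, 7, 8]
35 → extends → [2, 7, 8, 35]
33 → replaces 35 → [2, 7, 8, 33]
6 → replaces 7 → [2, 6, 8, 33]
39 → extends → [2, 6, 8, 33, 39]
33 → already a tail → [2, 6, 8, 33, 39]
4 → replaces 6 → [2, 4, 8, 33, 39]
33 → already a tail → [2, 4, 8, 33, 39]
30 → replaces 33 → [2, 4, 8, 30, 39]
41 → extends → [2, 4, 8, 30, 39, 41]
10 → replaces 30 → [2, 4, 8, 10, 39, 41]
Length 6; one witness is 2, 7, 8, 35, 39, 41.

2, 7, 8, 35, 39, 41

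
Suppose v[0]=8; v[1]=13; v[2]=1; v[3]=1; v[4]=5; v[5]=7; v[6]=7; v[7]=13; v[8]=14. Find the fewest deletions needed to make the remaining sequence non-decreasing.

2

Fewest deletions = n − (longest non-decreasing subsequence).
Patience tails:
8 → extends → [8]
13 → extends → [8, 13]
1 → replaces 8 → [1, 13]
1 → replaces 13 → [1, 1]
5 → extends → [1, 1, 5]
7 → extends → [1, 1, 5, 7]
7 → extends → [1, 1, 5, 7, 7]
13 → extends → [1, 1, 5, 7, 7, 13]
14 → extends → [1, 1, 5, 7, 7, 13, 14]
Longest non-decreasing subsequence has length 7, so deletions = 9 − 7 = 2.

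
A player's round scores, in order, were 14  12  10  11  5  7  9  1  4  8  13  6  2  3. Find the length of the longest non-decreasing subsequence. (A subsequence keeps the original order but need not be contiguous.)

4

Track the smallest tail for each achievable length (allowing ties):
14 → extends → [14]
12 → replaces 14 → [12]
10 → replaces 12 → [10]
11 → extends → [10, 11]
5 → replaces 10 → [5, 11]
7 → replaces 11 → [5, 7]
9 → extends → [5, 7, 9]
1 → replaces 5 → [1, 7, 9]
4 → replaces 7 → [1, 4, 9]
8 → replaces 9 → [1, 4, 8]
13 → extends → [1, 4, 8, 13]
6 → replaces 8 → [1, 4, 6, 13]
2 → replaces 4 → [1, 2, 6, 13]
3 → replaces 6 → [1, 2, 3, 13]
Four tails, so the longest non-decreasing subsequence has length 4 (e.g. 5, 7, 9, 13).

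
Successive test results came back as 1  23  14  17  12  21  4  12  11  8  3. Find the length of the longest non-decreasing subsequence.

4

Track the smallest tail for each achievable length (allowing ties):
1 → extends → [1]
23 → extends → [1, 23]
14 → replaces 23 → [1, 14]
17 → extends → [1, 14, 17]
12 → replaces 14 → [1, 12, 17]
21 → extends → [1, 12, 17, 21]
4 → replaces 12 → [1, 4, 17, 21]
12 → replaces 17 → [1, 4, 12, 21]
11 → replaces 12 → [1, 4, 11, 21]
8 → replaces 11 → [1, 4, 8, 21]
3 → replaces 4 → [1, 3, 8, 21]
Four tails, so the longest non-decreasing subsequence has length 4 (e.g. 1, 14, 17, 21).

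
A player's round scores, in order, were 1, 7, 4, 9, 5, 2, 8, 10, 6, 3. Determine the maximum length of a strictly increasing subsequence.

Track the smallest tail for each achievable length (strict):
1 → extends → [1]
7 → extends → [1, 7]
4 → replaces 7 → [1, 4]
9 → extends → [1, 4, 9]
5 → replaces 9 → [1, 4, 5]
2 → replaces 4 → [1, 2, 5]
8 → extends → [1, 2, 5, 8]
10 → extends → [1, 2, 5, 8, 10]
6 → replaces 8 → [1, 2, 5, 6, 10]
3 → replaces 5 → [1, 2, 3, 6, 10]
Five tails, so the longest strictly increasing subsequence has length 5 (e.g. 1, 4, 5, 8, 10).

5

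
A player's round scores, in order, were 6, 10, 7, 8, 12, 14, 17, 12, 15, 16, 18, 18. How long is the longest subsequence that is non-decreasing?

9

Track the smallest tail for each achievable length (allowing ties):
6 → extends → [6]
10 → extends → [6, 10]
7 → replaces 10 → [6, 7]
8 → extends → [6, 7, 8]
12 → extends → [6, 7, 8, 12]
14 → extends → [6, 7, 8, 12, 14]
17 → extends → [6, 7, 8, 12, 14, 17]
12 → replaces 14 → [6, 7, 8, 12, 12, 17]
15 → replaces 17 → [6, 7, 8, 12, 12, 15]
16 → extends → [6, 7, 8, 12, 12, 15, 16]
18 → extends → [6, 7, 8, 12, 12, 15, 16, 18]
18 → extends → [6, 7, 8, 12, 12, 15, 16, 18, 18]
Nine tails, so the longest non-decreasing subsequence has length 9 (e.g. 6, 7, 8, 12, 14, 15, 16, 18, 18).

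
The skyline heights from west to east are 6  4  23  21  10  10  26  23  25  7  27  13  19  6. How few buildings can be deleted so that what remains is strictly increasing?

Fewest deletions = n − (longest strictly increasing subsequence).
i:      1  2  3  4  5  6  7  8  9 10 11 12 13 14
a[i]:   6  4 23 21 10 10 26 23 25  7 27 13 19  6
dp:     1  1  2  2  2  2  3  3  4  2  5  3  4  2
max dp = 5, so deletions = 14 − 5 = 9.

9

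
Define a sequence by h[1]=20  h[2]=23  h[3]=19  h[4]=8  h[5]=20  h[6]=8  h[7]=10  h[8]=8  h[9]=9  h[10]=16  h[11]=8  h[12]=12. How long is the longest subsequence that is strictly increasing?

Track the smallest tail for each achievable length (strict):
20 → extends → [20]
23 → extends → [20, 23]
19 → replaces 20 → [19, 23]
8 → replaces 19 → [8, 23]
20 → replaces 23 → [8, 20]
8 → already a tail → [8, 20]
10 → replaces 20 → [8, 10]
8 → already a tail → [8, 10]
9 → replaces 10 → [8, 9]
16 → extends → [8, 9, 16]
8 → already a tail → [8, 9, 16]
12 → replaces 16 → [8, 9, 12]
Three tails, so the longest strictly increasing subsequence has length 3 (e.g. 8, 10, 16).

3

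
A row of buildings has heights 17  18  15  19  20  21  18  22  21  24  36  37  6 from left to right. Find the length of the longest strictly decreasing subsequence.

3

Negate each value so 'decreasing' becomes 'increasing', then run patience tails on the negated sequence:
-17 → extends → [-17]
-18 → replaces -17 → [-18]
-15 → extends → [-18, -15]
-19 → replaces -18 → [-19, -15]
-20 → replaces -19 → [-20, -15]
-21 → replaces -20 → [-21, -15]
-18 → replaces -15 → [-21, -18]
-22 → replaces -21 → [-22, -18]
-21 → replaces -18 → [-22, -21]
-24 → replaces -22 → [-24, -21]
-36 → replaces -24 → [-36, -21]
-37 → replaces -36 → [-37, -21]
-6 → extends → [-37, -21, -6]
Three tails, so the longest strictly decreasing subsequence of the original has length 3.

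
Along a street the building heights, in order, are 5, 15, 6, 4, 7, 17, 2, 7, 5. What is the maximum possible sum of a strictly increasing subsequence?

37

Let S[i] be the best sum of a strictly increasing subsequence ending at i:
i:      1  2  3  4  5  6  7  8  9
a[i]:   5 15  6  4  7 17  2  7  5
S:      5 20 11  4 18 37  2 18  9
Maximum is 37 (e.g. 5 + 15 + 17).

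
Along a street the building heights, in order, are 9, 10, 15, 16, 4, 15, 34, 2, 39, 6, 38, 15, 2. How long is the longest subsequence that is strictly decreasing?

Negate each value so 'decreasing' becomes 'increasing', then run patience tails on the negated sequence:
-9 → extends → [-9]
-10 → replaces -9 → [-10]
-15 → replaces -10 → [-15]
-16 → replaces -15 → [-16]
-4 → extends → [-16, -4]
-15 → replaces -4 → [-16, -15]
-34 → replaces -16 → [-34, -15]
-2 → extends → [-34, -15, -2]
-39 → replaces -34 → [-39, -15, -2]
-6 → replaces -2 → [-39, -15, -6]
-38 → replaces -15 → [-39, -38, -6]
-15 → replaces -6 → [-39, -38, -15]
-2 → extends → [-39, -38, -15, -2]
Four tails, so the longest strictly decreasing subsequence of the original has length 4.

4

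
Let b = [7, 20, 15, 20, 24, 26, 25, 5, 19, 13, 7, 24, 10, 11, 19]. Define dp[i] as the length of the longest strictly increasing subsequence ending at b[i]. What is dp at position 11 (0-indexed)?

dp[i] = 1 + max{dp[j] : j<i, b[j]<b[i]} (or 1 if no such j):
i:      0  1  2  3  4  5  6  7  8  9 10 11 12 13 14
b[i]:   7 20 15 20 24 26 25  5 19 13  7 24 10 11 19
dp:     1  2  2  3  4  5  5  1  3  2  2  4  3  4  5
At index 11 the value is 4.

4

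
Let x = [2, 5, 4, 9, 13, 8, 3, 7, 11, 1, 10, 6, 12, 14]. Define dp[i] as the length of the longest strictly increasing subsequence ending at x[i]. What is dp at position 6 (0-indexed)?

dp[i] = 1 + max{dp[j] : j<i, x[j]<x[i]} (or 1 if no such j):
i:      0  1  2  3  4  5  6  7  8  9 10 11 12 13
x[i]:   2  5  4  9 13  8  3  7 11  1 10  6 12 14
dp:     1  2  2  3  4  3  2  3  4  1  4  3  5  6
At index 6 the value is 2.

2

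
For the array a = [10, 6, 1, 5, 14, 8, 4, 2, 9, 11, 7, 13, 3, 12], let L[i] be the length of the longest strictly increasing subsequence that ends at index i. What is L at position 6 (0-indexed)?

2

dp[i] = 1 + max{dp[j] : j<i, a[j]<a[i]} (or 1 if no such j):
i:      0  1  2  3  4  5  6  7  8  9 10 11 12 13
a[i]:  10  6  1  5 14  8  4  2  9 11  7 13  3 12
dp:     1  1  1  2  3  3  2  2  4  5  3  6  3  6
At index 6 the value is 2.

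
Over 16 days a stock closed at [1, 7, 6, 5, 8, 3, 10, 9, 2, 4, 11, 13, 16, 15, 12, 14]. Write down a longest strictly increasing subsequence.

1, 7, 8, 10, 11, 13, 16

Patience tails give the LIS length; then backtrack through the dp parents:
1 → extends → [1]
7 → extends → [1, 7]
6 → replaces 7 → [1, 6]
5 → replaces 6 → [1, 5]
8 → extends → [1, 5, 8]
3 → replaces 5 → [1, 3, 8]
10 → extends → [1, 3, 8, 10]
9 → replaces 10 → [1, 3, 8, 9]
2 → replaces 3 → [1, 2, 8, 9]
4 → replaces 8 → [1, 2, 4, 9]
11 → extends → [1, 2, 4, 9, 11]
13 → extends → [1, 2, 4, 9, 11, 13]
16 → extends → [1, 2, 4, 9, 11, 13, 16]
15 → replaces 16 → [1, 2, 4, 9, 11, 13, 15]
12 → replaces 13 → [1, 2, 4, 9, 11, 12, 15]
14 → replaces 15 → [1, 2, 4, 9, 11, 12, 14]
Length 7; one witness is 1, 7, 8, 10, 11, 13, 16.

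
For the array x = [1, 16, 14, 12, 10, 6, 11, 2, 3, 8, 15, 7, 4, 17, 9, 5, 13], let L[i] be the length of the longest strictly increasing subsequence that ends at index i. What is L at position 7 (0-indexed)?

dp[i] = 1 + max{dp[j] : j<i, x[j]<x[i]} (or 1 if no such j):
i:      0  1  2  3  4  5  6  7  8  9 10 11 12 13 14 15 16
x[i]:   1 16 14 12 10  6 11  2  3  8 15  7  4 17  9  5 13
dp:     1  2  2  2  2  2  3  2  3  4  5  4  4  6  5  5  6
At index 7 the value is 2.

2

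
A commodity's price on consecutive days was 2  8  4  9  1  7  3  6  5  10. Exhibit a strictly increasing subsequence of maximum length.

Patience tails give the LIS length; then backtrack through the dp parents:
2 → extends → [2]
8 → extends → [2, 8]
4 → replaces 8 → [2, 4]
9 → extends → [2, 4, 9]
1 → replaces 2 → [1, 4, 9]
7 → replaces 9 → [1, 4, 7]
3 → replaces 4 → [1, 3, 7]
6 → replaces 7 → [1, 3, 6]
5 → replaces 6 → [1, 3, 5]
10 → extends → [1, 3, 5, 10]
Length 4; one witness is 2, 8, 9, 10.

2, 8, 9, 10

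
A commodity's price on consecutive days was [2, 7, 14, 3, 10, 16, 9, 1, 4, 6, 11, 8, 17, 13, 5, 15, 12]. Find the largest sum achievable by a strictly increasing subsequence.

58

Let S[i] be the best sum of a strictly increasing subsequence ending at i:
i:      1  2  3  4  5  6  7  8  9 10 11 12 13 14 15 16 17
a[i]:   2  7 14  3 10 16  9  1  4  6 11  8 17 13  5 15 12
S:      2  9 23  5 19 39 18  1  9 15 30 23 56 43 14 58 42
Maximum is 58 (e.g. 2 + 7 + 10 + 11 + 13 + 15).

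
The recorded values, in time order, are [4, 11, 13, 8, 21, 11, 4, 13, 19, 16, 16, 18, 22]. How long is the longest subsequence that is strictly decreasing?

Negate each value so 'decreasing' becomes 'increasing', then run patience tails on the negated sequence:
-4 → extends → [-4]
-11 → replaces -4 → [-11]
-13 → replaces -11 → [-13]
-8 → extends → [-13, -8]
-21 → replaces -13 → [-21, -8]
-11 → replaces -8 → [-21, -11]
-4 → extends → [-21, -11, -4]
-13 → replaces -11 → [-21, -13, -4]
-19 → replaces -13 → [-21, -19, -4]
-16 → replaces -4 → [-21, -19, -16]
-16 → already a tail → [-21, -19, -16]
-18 → replaces -16 → [-21, -19, -18]
-22 → replaces -21 → [-22, -19, -18]
Three tails, so the longest strictly decreasing subsequence of the original has length 3.

3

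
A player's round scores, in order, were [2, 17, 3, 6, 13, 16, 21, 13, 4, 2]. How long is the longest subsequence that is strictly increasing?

Let dp[i] be the length of the longest such subsequence ending at index i:
i:      1  2  3  4  5  6  7  8  9 10
a[i]:   2 17  3  6 13 16 21 13  4  2
dp:     1  2  2  3  4  5  6  4  3  1
Maximum dp value is 6.

6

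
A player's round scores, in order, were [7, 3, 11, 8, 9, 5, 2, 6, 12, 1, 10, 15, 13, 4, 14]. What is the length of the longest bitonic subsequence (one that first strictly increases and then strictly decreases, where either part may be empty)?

7

inc[i] = longest strictly increasing subsequence ending at i; dec[i] = longest strictly decreasing subsequence starting at i:
i:      1  2  3  4  5  6  7  8  9 10 11 12 13 14 15
a[i]:   7  3 11  8  9  5  2  6 12  1 10 15 13  4 14
inc:    1  1  2  2  3  2  1  3  4  1  4  5  5  2  6
dec:    4  3  5  4  4  3  2  2  3  1  2  3  2  1  1
Best peak at i=12 (value 15): inc=5, dec=3, length 5+3−1 = 7.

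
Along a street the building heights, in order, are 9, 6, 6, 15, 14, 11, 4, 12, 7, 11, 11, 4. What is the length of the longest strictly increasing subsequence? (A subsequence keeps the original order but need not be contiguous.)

3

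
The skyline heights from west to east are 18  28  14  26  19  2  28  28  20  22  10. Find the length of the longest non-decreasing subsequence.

Track the smallest tail for each achievable length (allowing ties):
18 → extends → [18]
28 → extends → [18, 28]
14 → replaces 18 → [14, 28]
26 → replaces 28 → [14, 26]
19 → replaces 26 → [14, 19]
2 → replaces 14 → [2, 19]
28 → extends → [2, 19, 28]
28 → extends → [2, 19, 28, 28]
20 → replaces 28 → [2, 19, 20, 28]
22 → replaces 28 → [2, 19, 20, 22]
10 → replaces 19 → [2, 10, 20, 22]
Four tails, so the longest non-decreasing subsequence has length 4 (e.g. 18, 28, 28, 28).

4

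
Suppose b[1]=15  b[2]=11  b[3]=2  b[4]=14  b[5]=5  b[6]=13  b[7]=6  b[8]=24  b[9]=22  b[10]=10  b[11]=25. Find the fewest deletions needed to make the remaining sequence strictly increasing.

Fewest deletions = n − (longest strictly increasing subsequence).
Patience tails:
15 → extends → [15]
11 → replaces 15 → [11]
2 → replaces 11 → [2]
14 → extends → [2, 14]
5 → replaces 14 → [2, 5]
13 → extends → [2, 5, 13]
6 → replaces 13 → [2, 5, 6]
24 → extends → [2, 5, 6, 24]
22 → replaces 24 → [2, 5, 6, 22]
10 → replaces 22 → [2, 5, 6, 10]
25 → extends → [2, 5, 6, 10, 25]
Longest strictly increasing subsequence has length 5, so deletions = 11 − 5 = 6.

6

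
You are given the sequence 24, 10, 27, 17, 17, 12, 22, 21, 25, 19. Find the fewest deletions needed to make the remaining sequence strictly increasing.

6

Fewest deletions = n − (longest strictly increasing subsequence).
Patience tails:
24 → extends → [24]
10 → replaces 24 → [10]
27 → extends → [10, 27]
17 → replaces 27 → [10, 17]
17 → already a tail → [10, 17]
12 → replaces 17 → [10, 12]
22 → extends → [10, 12, 22]
21 → replaces 22 → [10, 12, 21]
25 → extends → [10, 12, 21, 25]
19 → replaces 21 → [10, 12, 19, 25]
Longest strictly increasing subsequence has length 4, so deletions = 10 − 4 = 6.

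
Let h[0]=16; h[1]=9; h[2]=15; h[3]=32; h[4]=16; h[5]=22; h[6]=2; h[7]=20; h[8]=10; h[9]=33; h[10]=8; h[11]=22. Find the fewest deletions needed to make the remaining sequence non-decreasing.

Fewest deletions = n − (longest non-decreasing subsequence).
Patience tails:
16 → extends → [16]
9 → replaces 16 → [9]
15 → extends → [9, 15]
32 → extends → [9, 15, 32]
16 → replaces 32 → [9, 15, 16]
22 → extends → [9, 15, 16, 22]
2 → replaces 9 → [2, 15, 16, 22]
20 → replaces 22 → [2, 15, 16, 20]
10 → replaces 15 → [2, 10, 16, 20]
33 → extends → [2, 10, 16, 20, 33]
8 → replaces 10 → [2, 8, 16, 20, 33]
22 → replaces 33 → [2, 8, 16, 20, 22]
Longest non-decreasing subsequence has length 5, so deletions = 12 − 5 = 7.

7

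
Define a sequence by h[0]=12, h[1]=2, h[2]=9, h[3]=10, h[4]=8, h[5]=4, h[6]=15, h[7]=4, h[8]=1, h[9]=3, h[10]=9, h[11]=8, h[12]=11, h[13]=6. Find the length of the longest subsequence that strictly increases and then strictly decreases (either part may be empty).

inc[i] = longest strictly increasing subsequence ending at i; dec[i] = longest strictly decreasing subsequence starting at i:
i:      0  1  2  3  4  5  6  7  8  9 10 11 12 13
h[i]:  12  2  9 10  8  4 15  4  1  3  9  8 11  6
inc:    1  1  2  3  2  2  4  2  1  2  3  3  4  3
dec:    5  2  4  4  3  2  4  2  1  1  3  2  2  1
Best peak at i=6 (value 15): inc=4, dec=4, length 4+4−1 = 7.

7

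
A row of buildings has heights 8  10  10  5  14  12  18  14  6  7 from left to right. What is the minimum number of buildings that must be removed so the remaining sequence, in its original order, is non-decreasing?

Fewest deletions = n − (longest non-decreasing subsequence).
Patience tails:
8 → extends → [8]
10 → extends → [8, 10]
10 → extends → [8, 10, 10]
5 → replaces 8 → [5, 10, 10]
14 → extends → [5, 10, 10, 14]
12 → replaces 14 → [5, 10, 10, 12]
18 → extends → [5, 10, 10, 12, 18]
14 → replaces 18 → [5, 10, 10, 12, 14]
6 → replaces 10 → [5, 6, 10, 12, 14]
7 → replaces 10 → [5, 6, 7, 12, 14]
Longest non-decreasing subsequence has length 5, so deletions = 10 − 5 = 5.

5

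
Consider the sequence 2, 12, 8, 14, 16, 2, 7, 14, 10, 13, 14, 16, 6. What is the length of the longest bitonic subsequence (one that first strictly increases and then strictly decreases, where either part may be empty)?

inc[i] = longest strictly increasing subsequence ending at i; dec[i] = longest strictly decreasing subsequence starting at i:
i:      1  2  3  4  5  6  7  8  9 10 11 12 13
a[i]:   2 12  8 14 16  2  7 14 10 13 14 16  6
inc:    1  2  2  3  4  1  2  3  3  4  5  6  2
dec:    1  4  3  3  4  1  2  3  2  2  2  2  1
Best peak at i=5 (value 16): inc=4, dec=4, length 4+4−1 = 7.

7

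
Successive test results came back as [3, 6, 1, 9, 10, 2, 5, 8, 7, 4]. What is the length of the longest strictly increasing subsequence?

4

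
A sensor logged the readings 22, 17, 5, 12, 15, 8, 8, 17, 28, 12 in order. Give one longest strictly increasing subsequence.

5, 12, 15, 17, 28

Patience tails give the LIS length; then backtrack through the dp parents:
22 → extends → [22]
17 → replaces 22 → [17]
5 → replaces 17 → [5]
12 → extends → [5, 12]
15 → extends → [5, 12, 15]
8 → replaces 12 → [5, 8, 15]
8 → already a tail → [5, 8, 15]
17 → extends → [5, 8, 15, 17]
28 → extends → [5, 8, 15, 17, 28]
12 → replaces 15 → [5, 8, 12, 17, 28]
Length 5; one witness is 5, 12, 15, 17, 28.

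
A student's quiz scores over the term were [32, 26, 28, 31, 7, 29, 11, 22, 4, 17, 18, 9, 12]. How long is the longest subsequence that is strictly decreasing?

6

Let dp[i] be the longest strictly decreasing subsequence ending at i:
i:      1  2  3  4  5  6  7  8  9 10 11 12 13
a[i]:  32 26 28 31  7 29 11 22  4 17 18  9 12
dp:     1  2  2  2  3  3  4  4  5  5  5  6  6
Maximum is 6.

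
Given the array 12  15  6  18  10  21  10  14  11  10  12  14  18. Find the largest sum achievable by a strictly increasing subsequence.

Let S[i] be the best sum of a strictly increasing subsequence ending at i:
i:      1  2  3  4  5  6  7  8  9 10 11 12 13
a[i]:  12 15  6 18 10 21 10 14 11 10 12 14 18
S:     12 27  6 45 16 66 16 30 27 16 39 53 71
Maximum is 71 (e.g. 6 + 10 + 11 + 12 + 14 + 18).

71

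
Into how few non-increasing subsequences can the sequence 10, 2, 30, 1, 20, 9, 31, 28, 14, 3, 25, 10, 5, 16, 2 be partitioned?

Place each on the leftmost legal pile:
10 → new pile 1 (tops now [10])
2 → pile 1 (tops now [2])
30 → new pile 2 (tops now [2, 30])
1 → pile 1 (tops now [1, 30])
20 → pile 2 (tops now [1, 20])
9 → pile 2 (tops now [1, 9])
31 → new pile 3 (tops now [1, 9, 31])
28 → pile 3 (tops now [1, 9, 28])
14 → pile 3 (tops now [1, 9, 14])
3 → pile 2 (tops now [1, 3, 14])
25 → new pile 4 (tops now [1, 3, 14, 25])
10 → pile 3 (tops now [1, 3, 10, 25])
5 → pile 3 (tops now [1, 3, 5, 25])
16 → pile 4 (tops now [1, 3, 5, 16])
2 → pile 2 (tops now [1, 2, 5, 16])
Four piles.

4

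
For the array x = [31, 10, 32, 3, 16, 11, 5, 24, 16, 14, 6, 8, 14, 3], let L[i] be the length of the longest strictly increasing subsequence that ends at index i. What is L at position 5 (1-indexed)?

dp[i] = 1 + max{dp[j] : j<i, x[j]<x[i]} (or 1 if no such j):
i:      1  2  3  4  5  6  7  8  9 10 11 12 13 14
x[i]:  31 10 32  3 16 11  5 24 16 14  6  8 14  3
dp:     1  1  2  1  2  2  2  3  3  3  3  4  5  1
At index 5 the value is 2.

2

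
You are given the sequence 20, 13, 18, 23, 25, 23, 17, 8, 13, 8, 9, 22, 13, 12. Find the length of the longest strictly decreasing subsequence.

5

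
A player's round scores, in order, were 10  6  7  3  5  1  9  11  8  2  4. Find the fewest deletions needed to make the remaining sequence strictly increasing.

Fewest deletions = n − (longest strictly increasing subsequence).
Patience tails:
10 → extends → [10]
6 → replaces 10 → [6]
7 → extends → [6, 7]
3 → replaces 6 → [3, 7]
5 → replaces 7 → [3, 5]
1 → replaces 3 → [1, 5]
9 → extends → [1, 5, 9]
11 → extends → [1, 5, 9, 11]
8 → replaces 9 → [1, 5, 8, 11]
2 → replaces 5 → [1, 2, 8, 11]
4 → replaces 8 → [1, 2, 4, 11]
Longest strictly increasing subsequence has length 4, so deletions = 11 − 4 = 7.

7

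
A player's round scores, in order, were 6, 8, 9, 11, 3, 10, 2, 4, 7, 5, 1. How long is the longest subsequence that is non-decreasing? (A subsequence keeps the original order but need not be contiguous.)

4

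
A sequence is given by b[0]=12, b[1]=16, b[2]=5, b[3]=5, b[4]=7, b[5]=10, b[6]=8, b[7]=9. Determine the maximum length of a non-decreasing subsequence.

Track the smallest tail for each achievable length (allowing ties):
12 → extends → [12]
16 → extends → [12, 16]
5 → replaces 12 → [5, 16]
5 → replaces 16 → [5, 5]
7 → extends → [5, 5, 7]
10 → extends → [5, 5, 7, 10]
8 → replaces 10 → [5, 5, 7, 8]
9 → extends → [5, 5, 7, 8, 9]
Five tails, so the longest non-decreasing subsequence has length 5 (e.g. 5, 5, 7, 8, 9).

5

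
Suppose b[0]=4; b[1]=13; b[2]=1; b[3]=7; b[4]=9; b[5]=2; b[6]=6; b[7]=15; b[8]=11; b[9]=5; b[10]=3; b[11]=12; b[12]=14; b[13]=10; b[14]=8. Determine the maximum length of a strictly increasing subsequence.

6

Track the smallest tail for each achievable length (strict):
4 → extends → [4]
13 → extends → [4, 13]
1 → replaces 4 → [1, 13]
7 → replaces 13 → [1, 7]
9 → extends → [1, 7, 9]
2 → replaces 7 → [1, 2, 9]
6 → replaces 9 → [1, 2, 6]
15 → extends → [1, 2, 6, 15]
11 → replaces 15 → [1, 2, 6, 11]
5 → replaces 6 → [1, 2, 5, 11]
3 → replaces 5 → [1, 2, 3, 11]
12 → extends → [1, 2, 3, 11, 12]
14 → extends → [1, 2, 3, 11, 12, 14]
10 → replaces 11 → [1, 2, 3, 10, 12, 14]
8 → replaces 10 → [1, 2, 3, 8, 12, 14]
Six tails, so the longest strictly increasing subsequence has length 6 (e.g. 4, 7, 9, 11, 12, 14).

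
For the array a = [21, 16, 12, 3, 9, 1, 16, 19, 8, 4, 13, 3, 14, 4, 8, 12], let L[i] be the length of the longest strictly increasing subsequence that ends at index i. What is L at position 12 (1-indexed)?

2

dp[i] = 1 + max{dp[j] : j<i, a[j]<a[i]} (or 1 if no such j):
i:      1  2  3  4  5  6  7  8  9 10 11 12 13 14 15 16
a[i]:  21 16 12  3  9  1 16 19  8  4 13  3 14  4  8 12
dp:     1  1  1  1  2  1  3  4  2  2  3  2  4  3  4  5
At index 12 the value is 2.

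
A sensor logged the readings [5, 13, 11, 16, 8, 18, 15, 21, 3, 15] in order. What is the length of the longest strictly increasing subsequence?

Track the smallest tail for each achievable length (strict):
5 → extends → [5]
13 → extends → [5, 13]
11 → replaces 13 → [5, 11]
16 → extends → [5, 11, 16]
8 → replaces 11 → [5, 8, 16]
18 → extends → [5, 8, 16, 18]
15 → replaces 16 → [5, 8, 15, 18]
21 → extends → [5, 8, 15, 18, 21]
3 → replaces 5 → [3, 8, 15, 18, 21]
15 → already a tail → [3, 8, 15, 18, 21]
Five tails, so the longest strictly increasing subsequence has length 5 (e.g. 5, 13, 16, 18, 21).

5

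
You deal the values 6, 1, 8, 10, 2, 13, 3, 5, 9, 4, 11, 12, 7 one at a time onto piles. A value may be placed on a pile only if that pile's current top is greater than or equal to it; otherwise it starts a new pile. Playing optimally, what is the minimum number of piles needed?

7

The minimum number of non-increasing subsequences covering a sequence equals the length of its longest strictly increasing subsequence.
LIS length is 7 (e.g. 1, 2, 3, 5, 9, 11, 12), so 7 piles are needed.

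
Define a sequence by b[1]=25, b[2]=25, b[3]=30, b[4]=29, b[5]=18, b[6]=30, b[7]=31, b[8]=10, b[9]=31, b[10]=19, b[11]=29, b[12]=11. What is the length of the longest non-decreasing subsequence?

6

Let dp[i] be the length of the longest such subsequence ending at index i:
i:      1  2  3  4  5  6  7  8  9 10 11 12
b[i]:  25 25 30 29 18 30 31 10 31 19 29 11
dp:     1  2  3  3  1  4  5  1  6  2  4  2
Maximum dp value is 6.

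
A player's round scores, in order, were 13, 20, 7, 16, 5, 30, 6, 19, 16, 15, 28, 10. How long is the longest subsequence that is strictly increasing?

4

Track the smallest tail for each achievable length (strict):
13 → extends → [13]
20 → extends → [13, 20]
7 → replaces 13 → [7, 20]
16 → replaces 20 → [7, 16]
5 → replaces 7 → [5, 16]
30 → extends → [5, 16, 30]
6 → replaces 16 → [5, 6, 30]
19 → replaces 30 → [5, 6, 19]
16 → replaces 19 → [5, 6, 16]
15 → replaces 16 → [5, 6, 15]
28 → extends → [5, 6, 15, 28]
10 → replaces 15 → [5, 6, 10, 28]
Four tails, so the longest strictly increasing subsequence has length 4 (e.g. 13, 16, 19, 28).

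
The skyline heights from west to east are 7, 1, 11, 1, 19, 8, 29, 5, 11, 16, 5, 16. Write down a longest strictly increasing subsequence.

Patience tails give the LIS length; then backtrack through the dp parents:
7 → extends → [7]
1 → replaces 7 → [1]
11 → extends → [1, 11]
1 → already a tail → [1, 11]
19 → extends → [1, 11, 19]
8 → replaces 11 → [1, 8, 19]
29 → extends → [1, 8, 19, 29]
5 → replaces 8 → [1, 5, 19, 29]
11 → replaces 19 → [1, 5, 11, 29]
16 → replaces 29 → [1, 5, 11, 16]
5 → already a tail → [1, 5, 11, 16]
16 → already a tail → [1, 5, 11, 16]
Length 4; one witness is 7, 11, 19, 29.

7, 11, 19, 29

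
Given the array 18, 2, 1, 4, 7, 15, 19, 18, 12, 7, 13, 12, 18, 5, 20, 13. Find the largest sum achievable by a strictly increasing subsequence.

Let S[i] be the best sum of a strictly increasing subsequence ending at i:
i:      1  2  3  4  5  6  7  8  9 10 11 12 13 14 15 16
a[i]:  18  2  1  4  7 15 19 18 12  7 13 12 18  5 20 13
S:     18  2  1  6 13 28 47 46 25 13 38 25 56 11 76 38
Maximum is 76 (e.g. 2 + 4 + 7 + 12 + 13 + 18 + 20).

76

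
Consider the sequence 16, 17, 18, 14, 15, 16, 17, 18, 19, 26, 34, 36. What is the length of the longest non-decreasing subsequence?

Track the smallest tail for each achievable length (allowing ties):
16 → extends → [16]
17 → extends → [16, 17]
18 → extends → [16, 17, 18]
14 → replaces 16 → [14, 17, 18]
15 → replaces 17 → [14, 15, 18]
16 → replaces 18 → [14, 15, 16]
17 → extends → [14, 15, 16, 17]
18 → extends → [14, 15, 16, 17, 18]
19 → extends → [14, 15, 16, 17, 18, 19]
26 → extends → [14, 15, 16, 17, 18, 19, 26]
34 → extends → [14, 15, 16, 17, 18, 19, 26, 34]
36 → extends → [14, 15, 16, 17, 18, 19, 26, 34, 36]
Nine tails, so the longest non-decreasing subsequence has length 9 (e.g. 14, 15, 16, 17, 18, 19, 26, 34, 36).

9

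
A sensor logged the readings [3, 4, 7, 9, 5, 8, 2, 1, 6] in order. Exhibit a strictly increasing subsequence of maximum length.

Patience tails give the LIS length; then backtrack through the dp parents:
3 → extends → [3]
4 → extends → [3, 4]
7 → extends → [3, 4, 7]
9 → extends → [3, 4, 7, 9]
5 → replaces 7 → [3, 4, 5, 9]
8 → replaces 9 → [3, 4, 5, 8]
2 → replaces 3 → [2, 4, 5, 8]
1 → replaces 2 → [1, 4, 5, 8]
6 → replaces 8 → [1, 4, 5, 6]
Length 4; one witness is 3, 4, 7, 9.

3, 4, 7, 9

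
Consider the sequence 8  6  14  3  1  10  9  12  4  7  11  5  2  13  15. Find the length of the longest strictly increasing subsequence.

6

Let dp[i] be the length of the longest such subsequence ending at index i:
i:      1  2  3  4  5  6  7  8  9 10 11 12 13 14 15
a[i]:   8  6 14  3  1 10  9 12  4  7 11  5  2 13 15
dp:     1  1  2  1  1  2  2  3  2  3  4  3  2  5  6
Maximum dp value is 6.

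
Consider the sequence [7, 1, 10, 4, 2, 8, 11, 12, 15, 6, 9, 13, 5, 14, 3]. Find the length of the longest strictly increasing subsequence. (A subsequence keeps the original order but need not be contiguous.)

Track the smallest tail for each achievable length (strict):
7 → extends → [7]
1 → replaces 7 → [1]
10 → extends → [1, 10]
4 → replaces 10 → [1, 4]
2 → replaces 4 → [1, 2]
8 → extends → [1, 2, 8]
11 → extends → [1, 2, 8, 11]
12 → extends → [1, 2, 8, 11, 12]
15 → extends → [1, 2, 8, 11, 12, 15]
6 → replaces 8 → [1, 2, 6, 11, 12, 15]
9 → replaces 11 → [1, 2, 6, 9, 12, 15]
13 → replaces 15 → [1, 2, 6, 9, 12, 13]
5 → replaces 6 → [1, 2, 5, 9, 12, 13]
14 → extends → [1, 2, 5, 9, 12, 13, 14]
3 → replaces 5 → [1, 2, 3, 9, 12, 13, 14]
Seven tails, so the longest strictly increasing subsequence has length 7 (e.g. 1, 4, 8, 11, 12, 13, 14).

7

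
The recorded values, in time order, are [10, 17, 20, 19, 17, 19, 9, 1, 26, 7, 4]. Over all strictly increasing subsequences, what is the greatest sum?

Let S[i] be the best sum of a strictly increasing subsequence ending at i:
i:      1  2  3  4  5  6  7  8  9 10 11
a[i]:  10 17 20 19 17 19  9  1 26  7  4
S:     10 27 47 46 27 46  9  1 73  8  5
Maximum is 73 (e.g. 10 + 17 + 20 + 26).

73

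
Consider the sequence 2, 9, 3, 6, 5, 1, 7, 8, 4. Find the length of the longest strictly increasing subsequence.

5

Let dp[i] be the length of the longest such subsequence ending at index i:
i:     1 2 3 4 5 6 7 8 9
a[i]:  2 9 3 6 5 1 7 8 4
dp:    1 2 2 3 3 1 4 5 3
Maximum dp value is 5.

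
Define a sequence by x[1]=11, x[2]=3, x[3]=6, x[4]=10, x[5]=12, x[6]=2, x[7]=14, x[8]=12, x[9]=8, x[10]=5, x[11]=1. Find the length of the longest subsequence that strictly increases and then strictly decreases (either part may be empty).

9

inc[i] = longest strictly increasing subsequence ending at i; dec[i] = longest strictly decreasing subsequence starting at i:
i:      1  2  3  4  5  6  7  8  9 10 11
x[i]:  11  3  6 10 12  2 14 12  8  5  1
inc:    1  1  2  3  4  1  5  4  3  2  1
dec:    5  3  3  4  4  2  5  4  3  2  1
Best peak at i=7 (value 14): inc=5, dec=5, length 5+5−1 = 9.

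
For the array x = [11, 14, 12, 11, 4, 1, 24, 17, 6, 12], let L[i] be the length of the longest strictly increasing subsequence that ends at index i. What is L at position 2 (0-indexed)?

2

dp[i] = 1 + max{dp[j] : j<i, x[j]<x[i]} (or 1 if no such j):
i:      0  1  2  3  4  5  6  7  8  9
x[i]:  11 14 12 11  4  1 24 17  6 12
dp:     1  2  2  1  1  1  3  3  2  3
At index 2 the value is 2.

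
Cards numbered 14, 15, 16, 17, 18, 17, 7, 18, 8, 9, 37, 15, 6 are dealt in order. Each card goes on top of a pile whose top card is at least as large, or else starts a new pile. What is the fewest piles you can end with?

6

Place each on the leftmost legal pile:
14 → new pile 1 (tops now [14])
15 → new pile 2 (tops now [14, 15])
16 → new pile 3 (tops now [14, 15, 16])
17 → new pile 4 (tops now [14, 15, 16, 17])
18 → new pile 5 (tops now [14, 15, 16, 17, 18])
17 → pile 4 (tops now [14, 15, 16, 17, 18])
7 → pile 1 (tops now [7, 15, 16, 17, 18])
18 → pile 5 (tops now [7, 15, 16, 17, 18])
8 → pile 2 (tops now [7, 8, 16, 17, 18])
9 → pile 3 (tops now [7, 8, 9, 17, 18])
37 → new pile 6 (tops now [7, 8, 9, 17, 18, 37])
15 → pile 4 (tops now [7, 8, 9, 15, 18, 37])
6 → pile 1 (tops now [6, 8, 9, 15, 18, 37])
Six piles.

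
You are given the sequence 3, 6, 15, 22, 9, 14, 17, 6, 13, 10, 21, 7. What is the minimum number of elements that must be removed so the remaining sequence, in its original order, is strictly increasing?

Fewest deletions = n − (longest strictly increasing subsequence).
i:      1  2  3  4  5  6  7  8  9 10 11 12
a[i]:   3  6 15 22  9 14 17  6 13 10 21  7
dp:     1  2  3  4  3  4  5  2  4  4  6  3
max dp = 6, so deletions = 12 − 6 = 6.

6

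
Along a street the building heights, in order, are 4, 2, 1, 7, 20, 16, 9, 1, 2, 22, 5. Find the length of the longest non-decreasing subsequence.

Let dp[i] be the length of the longest such subsequence ending at index i:
i:      1  2  3  4  5  6  7  8  9 10 11
a[i]:   4  2  1  7 20 16  9  1  2 22  5
dp:     1  1  1  2  3  3  3  2  3  4  4
Maximum dp value is 4.

4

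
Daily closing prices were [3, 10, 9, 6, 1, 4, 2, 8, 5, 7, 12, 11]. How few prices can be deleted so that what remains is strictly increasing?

7

Fewest deletions = n − (longest strictly increasing subsequence).
i:      1  2  3  4  5  6  7  8  9 10 11 12
a[i]:   3 10  9  6  1  4  2  8  5  7 12 11
dp:     1  2  2  2  1  2  2  3  3  4  5  5
max dp = 5, so deletions = 12 − 5 = 7.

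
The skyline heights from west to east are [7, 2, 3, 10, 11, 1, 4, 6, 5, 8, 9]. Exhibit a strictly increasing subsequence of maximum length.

Patience tails give the LIS length; then backtrack through the dp parents:
7 → extends → [7]
2 → replaces 7 → [2]
3 → extends → [2, 3]
10 → extends → [2, 3, 10]
11 → extends → [2, 3, 10, 11]
1 → replaces 2 → [1, 3, 10, 11]
4 → replaces 10 → [1, 3, 4, 11]
6 → replaces 11 → [1, 3, 4, 6]
5 → replaces 6 → [1, 3, 4, 5]
8 → extends → [1, 3, 4, 5, 8]
9 → extends → [1, 3, 4, 5, 8, 9]
Length 6; one witness is 2, 3, 4, 6, 8, 9.

2, 3, 4, 6, 8, 9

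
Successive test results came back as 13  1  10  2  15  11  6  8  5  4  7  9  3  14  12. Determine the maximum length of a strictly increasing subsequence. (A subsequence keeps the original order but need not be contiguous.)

6

Track the smallest tail for each achievable length (strict):
13 → extends → [13]
1 → replaces 13 → [1]
10 → extends → [1, 10]
2 → replaces 10 → [1, 2]
15 → extends → [1, 2, 15]
11 → replaces 15 → [1, 2, 11]
6 → replaces 11 → [1, 2, 6]
8 → extends → [1, 2, 6, 8]
5 → replaces 6 → [1, 2, 5, 8]
4 → replaces 5 → [1, 2, 4, 8]
7 → replaces 8 → [1, 2, 4, 7]
9 → extends → [1, 2, 4, 7, 9]
3 → replaces 4 → [1, 2, 3, 7, 9]
14 → extends → [1, 2, 3, 7, 9, 14]
12 → replaces 14 → [1, 2, 3, 7, 9, 12]
Six tails, so the longest strictly increasing subsequence has length 6 (e.g. 1, 2, 6, 8, 9, 14).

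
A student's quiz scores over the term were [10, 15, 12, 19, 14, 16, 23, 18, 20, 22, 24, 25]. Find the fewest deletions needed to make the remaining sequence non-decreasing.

3

Fewest deletions = n − (longest non-decreasing subsequence).
i:      1  2  3  4  5  6  7  8  9 10 11 12
a[i]:  10 15 12 19 14 16 23 18 20 22 24 25
dp:     1  2  2  3  3  4  5  5  6  7  8  9
max dp = 9, so deletions = 12 − 9 = 3.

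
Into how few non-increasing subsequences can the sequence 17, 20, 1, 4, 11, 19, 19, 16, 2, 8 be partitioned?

Place each on the leftmost legal pile:
17 → new pile 1 (tops now [17])
20 → new pile 2 (tops now [17, 20])
1 → pile 1 (tops now [1, 20])
4 → pile 2 (tops now [1, 4])
11 → new pile 3 (tops now [1, 4, 11])
19 → new pile 4 (tops now [1, 4, 11, 19])
19 → pile 4 (tops now [1, 4, 11, 19])
16 → pile 4 (tops now [1, 4, 11, 16])
2 → pile 2 (tops now [1, 2, 11, 16])
8 → pile 3 (tops now [1, 2, 8, 16])
Four piles.

4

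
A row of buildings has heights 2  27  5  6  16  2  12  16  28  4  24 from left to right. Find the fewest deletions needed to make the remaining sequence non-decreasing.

Fewest deletions = n − (longest non-decreasing subsequence).
Patience tails:
2 → extends → [2]
27 → extends → [2, 27]
5 → replaces 27 → [2, 5]
6 → extends → [2, 5, 6]
16 → extends → [2, 5, 6, 16]
2 → replaces 5 → [2, 2, 6, 16]
12 → replaces 16 → [2, 2, 6, 12]
16 → extends → [2, 2, 6, 12, 16]
28 → extends → [2, 2, 6, 12, 16, 28]
4 → replaces 6 → [2, 2, 4, 12, 16, 28]
24 → replaces 28 → [2, 2, 4, 12, 16, 24]
Longest non-decreasing subsequence has length 6, so deletions = 11 − 6 = 5.

5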